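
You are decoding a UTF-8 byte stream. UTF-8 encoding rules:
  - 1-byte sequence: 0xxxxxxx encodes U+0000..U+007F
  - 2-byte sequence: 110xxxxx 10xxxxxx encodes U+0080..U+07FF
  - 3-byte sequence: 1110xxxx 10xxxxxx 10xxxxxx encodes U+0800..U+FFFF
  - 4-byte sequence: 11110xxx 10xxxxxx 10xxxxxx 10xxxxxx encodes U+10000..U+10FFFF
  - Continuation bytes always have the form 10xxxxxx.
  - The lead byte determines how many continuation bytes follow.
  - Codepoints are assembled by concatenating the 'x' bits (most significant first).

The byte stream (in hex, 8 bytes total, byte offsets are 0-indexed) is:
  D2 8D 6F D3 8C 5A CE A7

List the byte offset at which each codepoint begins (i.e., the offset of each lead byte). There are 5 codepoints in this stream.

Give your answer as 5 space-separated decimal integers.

Answer: 0 2 3 5 6

Derivation:
Byte[0]=D2: 2-byte lead, need 1 cont bytes. acc=0x12
Byte[1]=8D: continuation. acc=(acc<<6)|0x0D=0x48D
Completed: cp=U+048D (starts at byte 0)
Byte[2]=6F: 1-byte ASCII. cp=U+006F
Byte[3]=D3: 2-byte lead, need 1 cont bytes. acc=0x13
Byte[4]=8C: continuation. acc=(acc<<6)|0x0C=0x4CC
Completed: cp=U+04CC (starts at byte 3)
Byte[5]=5A: 1-byte ASCII. cp=U+005A
Byte[6]=CE: 2-byte lead, need 1 cont bytes. acc=0xE
Byte[7]=A7: continuation. acc=(acc<<6)|0x27=0x3A7
Completed: cp=U+03A7 (starts at byte 6)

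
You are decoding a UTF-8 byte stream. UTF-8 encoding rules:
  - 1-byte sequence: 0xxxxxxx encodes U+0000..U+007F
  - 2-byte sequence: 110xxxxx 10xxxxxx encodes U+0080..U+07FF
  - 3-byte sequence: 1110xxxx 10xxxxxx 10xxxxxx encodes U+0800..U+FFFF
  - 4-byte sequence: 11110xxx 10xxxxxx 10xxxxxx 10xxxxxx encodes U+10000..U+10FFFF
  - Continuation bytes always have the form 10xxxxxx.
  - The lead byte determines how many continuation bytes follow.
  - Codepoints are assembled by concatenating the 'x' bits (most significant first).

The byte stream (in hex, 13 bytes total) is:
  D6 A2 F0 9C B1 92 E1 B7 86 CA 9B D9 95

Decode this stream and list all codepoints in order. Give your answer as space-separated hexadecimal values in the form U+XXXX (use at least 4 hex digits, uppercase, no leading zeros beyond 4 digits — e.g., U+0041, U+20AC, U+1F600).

Byte[0]=D6: 2-byte lead, need 1 cont bytes. acc=0x16
Byte[1]=A2: continuation. acc=(acc<<6)|0x22=0x5A2
Completed: cp=U+05A2 (starts at byte 0)
Byte[2]=F0: 4-byte lead, need 3 cont bytes. acc=0x0
Byte[3]=9C: continuation. acc=(acc<<6)|0x1C=0x1C
Byte[4]=B1: continuation. acc=(acc<<6)|0x31=0x731
Byte[5]=92: continuation. acc=(acc<<6)|0x12=0x1CC52
Completed: cp=U+1CC52 (starts at byte 2)
Byte[6]=E1: 3-byte lead, need 2 cont bytes. acc=0x1
Byte[7]=B7: continuation. acc=(acc<<6)|0x37=0x77
Byte[8]=86: continuation. acc=(acc<<6)|0x06=0x1DC6
Completed: cp=U+1DC6 (starts at byte 6)
Byte[9]=CA: 2-byte lead, need 1 cont bytes. acc=0xA
Byte[10]=9B: continuation. acc=(acc<<6)|0x1B=0x29B
Completed: cp=U+029B (starts at byte 9)
Byte[11]=D9: 2-byte lead, need 1 cont bytes. acc=0x19
Byte[12]=95: continuation. acc=(acc<<6)|0x15=0x655
Completed: cp=U+0655 (starts at byte 11)

Answer: U+05A2 U+1CC52 U+1DC6 U+029B U+0655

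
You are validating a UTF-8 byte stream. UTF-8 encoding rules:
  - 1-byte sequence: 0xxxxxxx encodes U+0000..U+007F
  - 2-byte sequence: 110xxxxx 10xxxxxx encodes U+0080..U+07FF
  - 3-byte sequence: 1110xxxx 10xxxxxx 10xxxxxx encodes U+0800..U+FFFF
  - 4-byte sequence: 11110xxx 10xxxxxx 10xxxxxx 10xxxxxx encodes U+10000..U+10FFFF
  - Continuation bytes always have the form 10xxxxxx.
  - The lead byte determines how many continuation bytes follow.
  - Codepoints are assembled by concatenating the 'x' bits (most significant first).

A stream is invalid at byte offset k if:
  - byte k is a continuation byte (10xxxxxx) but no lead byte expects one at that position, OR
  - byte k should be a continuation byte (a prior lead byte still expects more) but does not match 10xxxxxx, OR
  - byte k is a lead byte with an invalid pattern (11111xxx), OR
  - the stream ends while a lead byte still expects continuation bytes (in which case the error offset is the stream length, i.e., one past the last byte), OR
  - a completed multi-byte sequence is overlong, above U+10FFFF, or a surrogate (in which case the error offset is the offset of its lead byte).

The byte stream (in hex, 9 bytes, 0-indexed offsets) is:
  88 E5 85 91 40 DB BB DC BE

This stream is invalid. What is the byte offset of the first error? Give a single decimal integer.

Answer: 0

Derivation:
Byte[0]=88: INVALID lead byte (not 0xxx/110x/1110/11110)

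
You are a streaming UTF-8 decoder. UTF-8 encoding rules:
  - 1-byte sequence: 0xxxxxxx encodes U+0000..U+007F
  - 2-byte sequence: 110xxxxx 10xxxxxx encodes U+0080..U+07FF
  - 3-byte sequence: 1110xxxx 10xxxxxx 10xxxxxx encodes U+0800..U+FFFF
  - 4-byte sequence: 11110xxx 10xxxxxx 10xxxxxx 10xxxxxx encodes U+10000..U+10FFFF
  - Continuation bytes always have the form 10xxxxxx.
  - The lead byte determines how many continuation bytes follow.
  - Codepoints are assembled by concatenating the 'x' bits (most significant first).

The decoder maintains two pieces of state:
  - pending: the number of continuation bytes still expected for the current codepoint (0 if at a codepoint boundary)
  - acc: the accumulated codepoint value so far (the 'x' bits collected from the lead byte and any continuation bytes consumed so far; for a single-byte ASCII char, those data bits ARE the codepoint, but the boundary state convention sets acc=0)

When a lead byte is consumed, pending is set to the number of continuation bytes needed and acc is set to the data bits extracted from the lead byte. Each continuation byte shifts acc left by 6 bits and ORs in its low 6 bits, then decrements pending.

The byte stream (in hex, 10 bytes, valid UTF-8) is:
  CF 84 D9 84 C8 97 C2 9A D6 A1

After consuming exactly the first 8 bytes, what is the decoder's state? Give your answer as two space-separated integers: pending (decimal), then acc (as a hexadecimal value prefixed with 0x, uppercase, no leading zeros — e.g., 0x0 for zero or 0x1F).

Answer: 0 0x9A

Derivation:
Byte[0]=CF: 2-byte lead. pending=1, acc=0xF
Byte[1]=84: continuation. acc=(acc<<6)|0x04=0x3C4, pending=0
Byte[2]=D9: 2-byte lead. pending=1, acc=0x19
Byte[3]=84: continuation. acc=(acc<<6)|0x04=0x644, pending=0
Byte[4]=C8: 2-byte lead. pending=1, acc=0x8
Byte[5]=97: continuation. acc=(acc<<6)|0x17=0x217, pending=0
Byte[6]=C2: 2-byte lead. pending=1, acc=0x2
Byte[7]=9A: continuation. acc=(acc<<6)|0x1A=0x9A, pending=0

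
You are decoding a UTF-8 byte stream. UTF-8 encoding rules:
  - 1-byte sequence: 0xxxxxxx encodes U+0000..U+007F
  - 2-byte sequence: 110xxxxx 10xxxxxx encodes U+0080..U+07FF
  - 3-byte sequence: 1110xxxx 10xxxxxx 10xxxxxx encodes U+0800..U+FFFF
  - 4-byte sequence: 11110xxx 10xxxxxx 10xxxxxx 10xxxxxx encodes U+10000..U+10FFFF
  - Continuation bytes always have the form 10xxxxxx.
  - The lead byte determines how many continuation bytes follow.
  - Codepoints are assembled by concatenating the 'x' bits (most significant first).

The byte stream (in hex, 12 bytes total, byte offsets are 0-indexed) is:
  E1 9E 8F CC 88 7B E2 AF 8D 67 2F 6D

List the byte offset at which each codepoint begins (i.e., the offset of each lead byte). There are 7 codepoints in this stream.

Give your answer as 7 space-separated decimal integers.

Byte[0]=E1: 3-byte lead, need 2 cont bytes. acc=0x1
Byte[1]=9E: continuation. acc=(acc<<6)|0x1E=0x5E
Byte[2]=8F: continuation. acc=(acc<<6)|0x0F=0x178F
Completed: cp=U+178F (starts at byte 0)
Byte[3]=CC: 2-byte lead, need 1 cont bytes. acc=0xC
Byte[4]=88: continuation. acc=(acc<<6)|0x08=0x308
Completed: cp=U+0308 (starts at byte 3)
Byte[5]=7B: 1-byte ASCII. cp=U+007B
Byte[6]=E2: 3-byte lead, need 2 cont bytes. acc=0x2
Byte[7]=AF: continuation. acc=(acc<<6)|0x2F=0xAF
Byte[8]=8D: continuation. acc=(acc<<6)|0x0D=0x2BCD
Completed: cp=U+2BCD (starts at byte 6)
Byte[9]=67: 1-byte ASCII. cp=U+0067
Byte[10]=2F: 1-byte ASCII. cp=U+002F
Byte[11]=6D: 1-byte ASCII. cp=U+006D

Answer: 0 3 5 6 9 10 11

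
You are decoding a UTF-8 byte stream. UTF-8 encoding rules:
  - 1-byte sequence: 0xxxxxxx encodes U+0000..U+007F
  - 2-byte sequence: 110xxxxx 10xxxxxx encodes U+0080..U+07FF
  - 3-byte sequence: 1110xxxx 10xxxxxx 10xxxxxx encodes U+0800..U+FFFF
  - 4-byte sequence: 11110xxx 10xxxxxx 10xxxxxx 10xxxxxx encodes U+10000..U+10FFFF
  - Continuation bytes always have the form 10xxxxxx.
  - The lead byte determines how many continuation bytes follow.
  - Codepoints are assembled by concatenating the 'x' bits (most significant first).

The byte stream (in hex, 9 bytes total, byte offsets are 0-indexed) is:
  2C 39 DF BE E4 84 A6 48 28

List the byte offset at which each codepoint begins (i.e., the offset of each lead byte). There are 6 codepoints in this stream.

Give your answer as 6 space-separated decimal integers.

Answer: 0 1 2 4 7 8

Derivation:
Byte[0]=2C: 1-byte ASCII. cp=U+002C
Byte[1]=39: 1-byte ASCII. cp=U+0039
Byte[2]=DF: 2-byte lead, need 1 cont bytes. acc=0x1F
Byte[3]=BE: continuation. acc=(acc<<6)|0x3E=0x7FE
Completed: cp=U+07FE (starts at byte 2)
Byte[4]=E4: 3-byte lead, need 2 cont bytes. acc=0x4
Byte[5]=84: continuation. acc=(acc<<6)|0x04=0x104
Byte[6]=A6: continuation. acc=(acc<<6)|0x26=0x4126
Completed: cp=U+4126 (starts at byte 4)
Byte[7]=48: 1-byte ASCII. cp=U+0048
Byte[8]=28: 1-byte ASCII. cp=U+0028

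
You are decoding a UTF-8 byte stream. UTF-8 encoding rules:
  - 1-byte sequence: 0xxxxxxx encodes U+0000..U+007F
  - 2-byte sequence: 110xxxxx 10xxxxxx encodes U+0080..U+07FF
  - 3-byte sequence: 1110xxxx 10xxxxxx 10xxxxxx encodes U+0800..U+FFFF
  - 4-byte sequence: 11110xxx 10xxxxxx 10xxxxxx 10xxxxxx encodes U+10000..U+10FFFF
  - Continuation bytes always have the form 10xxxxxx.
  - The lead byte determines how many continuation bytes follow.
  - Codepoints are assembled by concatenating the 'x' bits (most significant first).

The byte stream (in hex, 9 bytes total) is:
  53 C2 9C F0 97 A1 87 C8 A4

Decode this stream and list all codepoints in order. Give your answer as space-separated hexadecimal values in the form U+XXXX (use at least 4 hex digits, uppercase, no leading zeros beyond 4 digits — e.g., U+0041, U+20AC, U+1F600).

Byte[0]=53: 1-byte ASCII. cp=U+0053
Byte[1]=C2: 2-byte lead, need 1 cont bytes. acc=0x2
Byte[2]=9C: continuation. acc=(acc<<6)|0x1C=0x9C
Completed: cp=U+009C (starts at byte 1)
Byte[3]=F0: 4-byte lead, need 3 cont bytes. acc=0x0
Byte[4]=97: continuation. acc=(acc<<6)|0x17=0x17
Byte[5]=A1: continuation. acc=(acc<<6)|0x21=0x5E1
Byte[6]=87: continuation. acc=(acc<<6)|0x07=0x17847
Completed: cp=U+17847 (starts at byte 3)
Byte[7]=C8: 2-byte lead, need 1 cont bytes. acc=0x8
Byte[8]=A4: continuation. acc=(acc<<6)|0x24=0x224
Completed: cp=U+0224 (starts at byte 7)

Answer: U+0053 U+009C U+17847 U+0224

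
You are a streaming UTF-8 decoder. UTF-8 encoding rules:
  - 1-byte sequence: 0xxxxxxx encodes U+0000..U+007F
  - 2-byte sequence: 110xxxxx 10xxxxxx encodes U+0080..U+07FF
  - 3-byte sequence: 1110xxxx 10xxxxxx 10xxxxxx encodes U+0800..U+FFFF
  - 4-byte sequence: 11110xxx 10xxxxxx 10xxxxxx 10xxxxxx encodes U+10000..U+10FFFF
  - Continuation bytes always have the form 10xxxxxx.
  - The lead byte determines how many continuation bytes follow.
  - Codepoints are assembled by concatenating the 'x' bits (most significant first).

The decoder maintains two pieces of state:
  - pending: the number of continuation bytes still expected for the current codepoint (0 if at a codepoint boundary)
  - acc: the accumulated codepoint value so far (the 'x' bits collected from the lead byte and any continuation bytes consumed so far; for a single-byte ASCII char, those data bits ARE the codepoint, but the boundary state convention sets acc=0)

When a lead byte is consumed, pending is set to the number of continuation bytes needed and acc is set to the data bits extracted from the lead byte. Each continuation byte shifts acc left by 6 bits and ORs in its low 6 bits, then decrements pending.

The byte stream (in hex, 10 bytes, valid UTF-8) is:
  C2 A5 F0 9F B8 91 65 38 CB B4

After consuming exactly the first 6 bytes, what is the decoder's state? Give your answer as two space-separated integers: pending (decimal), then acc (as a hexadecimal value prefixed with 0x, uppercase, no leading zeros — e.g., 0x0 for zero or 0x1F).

Answer: 0 0x1FE11

Derivation:
Byte[0]=C2: 2-byte lead. pending=1, acc=0x2
Byte[1]=A5: continuation. acc=(acc<<6)|0x25=0xA5, pending=0
Byte[2]=F0: 4-byte lead. pending=3, acc=0x0
Byte[3]=9F: continuation. acc=(acc<<6)|0x1F=0x1F, pending=2
Byte[4]=B8: continuation. acc=(acc<<6)|0x38=0x7F8, pending=1
Byte[5]=91: continuation. acc=(acc<<6)|0x11=0x1FE11, pending=0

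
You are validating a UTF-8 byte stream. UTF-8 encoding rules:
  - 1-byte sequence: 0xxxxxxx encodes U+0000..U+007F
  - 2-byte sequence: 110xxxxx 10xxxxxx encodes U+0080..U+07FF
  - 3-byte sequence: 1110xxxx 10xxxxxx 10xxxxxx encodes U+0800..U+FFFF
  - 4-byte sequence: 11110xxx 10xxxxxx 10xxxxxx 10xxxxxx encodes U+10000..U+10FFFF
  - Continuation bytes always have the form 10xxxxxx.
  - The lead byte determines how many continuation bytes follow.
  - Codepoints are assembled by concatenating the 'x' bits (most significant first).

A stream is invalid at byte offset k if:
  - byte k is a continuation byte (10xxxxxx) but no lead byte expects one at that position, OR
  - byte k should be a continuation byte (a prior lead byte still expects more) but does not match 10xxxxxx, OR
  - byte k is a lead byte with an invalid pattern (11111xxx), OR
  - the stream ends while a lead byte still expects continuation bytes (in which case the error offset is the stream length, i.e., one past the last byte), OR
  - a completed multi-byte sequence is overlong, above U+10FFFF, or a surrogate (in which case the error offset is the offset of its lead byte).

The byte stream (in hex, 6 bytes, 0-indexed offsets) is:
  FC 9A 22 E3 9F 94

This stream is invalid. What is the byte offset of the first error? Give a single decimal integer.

Answer: 0

Derivation:
Byte[0]=FC: INVALID lead byte (not 0xxx/110x/1110/11110)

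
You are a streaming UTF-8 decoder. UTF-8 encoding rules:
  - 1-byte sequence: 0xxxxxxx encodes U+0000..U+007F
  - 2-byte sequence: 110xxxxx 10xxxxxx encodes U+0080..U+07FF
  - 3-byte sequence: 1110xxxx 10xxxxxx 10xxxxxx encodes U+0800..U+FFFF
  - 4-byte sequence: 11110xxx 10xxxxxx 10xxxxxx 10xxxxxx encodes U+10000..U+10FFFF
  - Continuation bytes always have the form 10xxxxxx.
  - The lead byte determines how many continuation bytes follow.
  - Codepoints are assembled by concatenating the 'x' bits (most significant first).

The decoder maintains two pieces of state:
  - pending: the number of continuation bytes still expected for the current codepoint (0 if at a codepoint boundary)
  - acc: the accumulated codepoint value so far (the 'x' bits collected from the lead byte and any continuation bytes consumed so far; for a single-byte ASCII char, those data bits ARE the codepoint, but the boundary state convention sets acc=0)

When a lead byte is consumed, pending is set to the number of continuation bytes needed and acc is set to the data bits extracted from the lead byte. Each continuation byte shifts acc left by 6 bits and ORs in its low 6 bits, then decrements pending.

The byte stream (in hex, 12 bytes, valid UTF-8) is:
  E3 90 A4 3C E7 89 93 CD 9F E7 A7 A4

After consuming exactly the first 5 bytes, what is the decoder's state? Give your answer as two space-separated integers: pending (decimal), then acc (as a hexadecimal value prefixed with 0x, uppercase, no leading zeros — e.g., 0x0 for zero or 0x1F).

Byte[0]=E3: 3-byte lead. pending=2, acc=0x3
Byte[1]=90: continuation. acc=(acc<<6)|0x10=0xD0, pending=1
Byte[2]=A4: continuation. acc=(acc<<6)|0x24=0x3424, pending=0
Byte[3]=3C: 1-byte. pending=0, acc=0x0
Byte[4]=E7: 3-byte lead. pending=2, acc=0x7

Answer: 2 0x7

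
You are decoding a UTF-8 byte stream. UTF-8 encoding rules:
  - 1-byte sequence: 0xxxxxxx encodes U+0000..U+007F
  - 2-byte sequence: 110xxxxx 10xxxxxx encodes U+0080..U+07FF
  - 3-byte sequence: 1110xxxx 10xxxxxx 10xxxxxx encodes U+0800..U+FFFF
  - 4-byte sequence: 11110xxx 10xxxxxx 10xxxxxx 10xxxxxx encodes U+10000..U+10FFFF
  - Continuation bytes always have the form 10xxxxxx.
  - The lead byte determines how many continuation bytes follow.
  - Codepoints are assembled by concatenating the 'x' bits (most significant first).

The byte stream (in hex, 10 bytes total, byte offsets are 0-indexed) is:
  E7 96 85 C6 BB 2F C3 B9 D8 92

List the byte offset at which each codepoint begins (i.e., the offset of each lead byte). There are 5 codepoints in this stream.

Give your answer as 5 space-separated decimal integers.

Byte[0]=E7: 3-byte lead, need 2 cont bytes. acc=0x7
Byte[1]=96: continuation. acc=(acc<<6)|0x16=0x1D6
Byte[2]=85: continuation. acc=(acc<<6)|0x05=0x7585
Completed: cp=U+7585 (starts at byte 0)
Byte[3]=C6: 2-byte lead, need 1 cont bytes. acc=0x6
Byte[4]=BB: continuation. acc=(acc<<6)|0x3B=0x1BB
Completed: cp=U+01BB (starts at byte 3)
Byte[5]=2F: 1-byte ASCII. cp=U+002F
Byte[6]=C3: 2-byte lead, need 1 cont bytes. acc=0x3
Byte[7]=B9: continuation. acc=(acc<<6)|0x39=0xF9
Completed: cp=U+00F9 (starts at byte 6)
Byte[8]=D8: 2-byte lead, need 1 cont bytes. acc=0x18
Byte[9]=92: continuation. acc=(acc<<6)|0x12=0x612
Completed: cp=U+0612 (starts at byte 8)

Answer: 0 3 5 6 8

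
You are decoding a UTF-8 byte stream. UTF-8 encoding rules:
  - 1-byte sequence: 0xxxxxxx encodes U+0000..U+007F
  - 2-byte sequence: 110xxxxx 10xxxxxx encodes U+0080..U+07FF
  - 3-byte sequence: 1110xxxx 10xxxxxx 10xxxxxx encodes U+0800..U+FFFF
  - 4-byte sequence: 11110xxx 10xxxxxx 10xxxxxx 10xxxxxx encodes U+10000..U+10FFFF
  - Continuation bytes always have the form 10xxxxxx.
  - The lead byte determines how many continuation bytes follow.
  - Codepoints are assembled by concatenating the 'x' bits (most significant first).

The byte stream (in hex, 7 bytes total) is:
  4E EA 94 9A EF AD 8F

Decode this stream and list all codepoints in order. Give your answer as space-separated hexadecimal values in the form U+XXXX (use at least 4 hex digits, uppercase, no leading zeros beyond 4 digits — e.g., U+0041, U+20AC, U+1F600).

Answer: U+004E U+A51A U+FB4F

Derivation:
Byte[0]=4E: 1-byte ASCII. cp=U+004E
Byte[1]=EA: 3-byte lead, need 2 cont bytes. acc=0xA
Byte[2]=94: continuation. acc=(acc<<6)|0x14=0x294
Byte[3]=9A: continuation. acc=(acc<<6)|0x1A=0xA51A
Completed: cp=U+A51A (starts at byte 1)
Byte[4]=EF: 3-byte lead, need 2 cont bytes. acc=0xF
Byte[5]=AD: continuation. acc=(acc<<6)|0x2D=0x3ED
Byte[6]=8F: continuation. acc=(acc<<6)|0x0F=0xFB4F
Completed: cp=U+FB4F (starts at byte 4)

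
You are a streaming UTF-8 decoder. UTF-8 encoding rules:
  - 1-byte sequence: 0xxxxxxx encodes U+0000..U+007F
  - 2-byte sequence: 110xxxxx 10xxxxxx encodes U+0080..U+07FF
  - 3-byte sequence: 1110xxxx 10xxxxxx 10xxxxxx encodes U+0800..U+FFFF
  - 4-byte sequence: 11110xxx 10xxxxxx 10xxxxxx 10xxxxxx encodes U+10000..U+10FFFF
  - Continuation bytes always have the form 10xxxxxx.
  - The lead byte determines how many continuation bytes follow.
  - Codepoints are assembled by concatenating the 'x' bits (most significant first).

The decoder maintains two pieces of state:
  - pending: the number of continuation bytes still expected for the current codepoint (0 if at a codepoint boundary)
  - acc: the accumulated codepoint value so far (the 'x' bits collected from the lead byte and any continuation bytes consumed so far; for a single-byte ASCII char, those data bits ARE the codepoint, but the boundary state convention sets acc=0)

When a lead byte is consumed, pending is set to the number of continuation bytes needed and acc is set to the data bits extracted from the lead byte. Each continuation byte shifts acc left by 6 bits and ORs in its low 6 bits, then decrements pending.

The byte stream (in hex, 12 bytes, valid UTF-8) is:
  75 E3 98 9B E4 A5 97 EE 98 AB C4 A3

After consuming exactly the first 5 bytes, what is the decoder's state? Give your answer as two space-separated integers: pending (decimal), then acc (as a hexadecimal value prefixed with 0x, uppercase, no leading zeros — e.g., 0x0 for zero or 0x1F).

Answer: 2 0x4

Derivation:
Byte[0]=75: 1-byte. pending=0, acc=0x0
Byte[1]=E3: 3-byte lead. pending=2, acc=0x3
Byte[2]=98: continuation. acc=(acc<<6)|0x18=0xD8, pending=1
Byte[3]=9B: continuation. acc=(acc<<6)|0x1B=0x361B, pending=0
Byte[4]=E4: 3-byte lead. pending=2, acc=0x4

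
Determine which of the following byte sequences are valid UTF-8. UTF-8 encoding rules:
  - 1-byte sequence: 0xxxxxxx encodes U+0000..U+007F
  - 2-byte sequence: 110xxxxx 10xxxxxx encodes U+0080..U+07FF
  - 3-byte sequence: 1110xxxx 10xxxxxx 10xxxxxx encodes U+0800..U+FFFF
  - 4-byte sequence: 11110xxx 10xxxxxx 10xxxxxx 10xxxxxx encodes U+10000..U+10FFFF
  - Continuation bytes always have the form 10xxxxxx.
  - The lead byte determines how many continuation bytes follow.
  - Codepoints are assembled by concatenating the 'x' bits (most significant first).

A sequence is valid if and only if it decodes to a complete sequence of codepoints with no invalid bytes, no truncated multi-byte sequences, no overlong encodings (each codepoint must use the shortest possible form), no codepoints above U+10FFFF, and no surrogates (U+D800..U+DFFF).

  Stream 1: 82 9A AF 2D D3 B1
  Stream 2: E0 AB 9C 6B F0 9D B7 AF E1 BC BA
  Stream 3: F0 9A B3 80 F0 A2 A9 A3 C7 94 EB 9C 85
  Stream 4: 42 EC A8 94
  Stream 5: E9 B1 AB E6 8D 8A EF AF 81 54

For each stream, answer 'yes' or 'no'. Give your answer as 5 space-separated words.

Stream 1: error at byte offset 0. INVALID
Stream 2: decodes cleanly. VALID
Stream 3: decodes cleanly. VALID
Stream 4: decodes cleanly. VALID
Stream 5: decodes cleanly. VALID

Answer: no yes yes yes yes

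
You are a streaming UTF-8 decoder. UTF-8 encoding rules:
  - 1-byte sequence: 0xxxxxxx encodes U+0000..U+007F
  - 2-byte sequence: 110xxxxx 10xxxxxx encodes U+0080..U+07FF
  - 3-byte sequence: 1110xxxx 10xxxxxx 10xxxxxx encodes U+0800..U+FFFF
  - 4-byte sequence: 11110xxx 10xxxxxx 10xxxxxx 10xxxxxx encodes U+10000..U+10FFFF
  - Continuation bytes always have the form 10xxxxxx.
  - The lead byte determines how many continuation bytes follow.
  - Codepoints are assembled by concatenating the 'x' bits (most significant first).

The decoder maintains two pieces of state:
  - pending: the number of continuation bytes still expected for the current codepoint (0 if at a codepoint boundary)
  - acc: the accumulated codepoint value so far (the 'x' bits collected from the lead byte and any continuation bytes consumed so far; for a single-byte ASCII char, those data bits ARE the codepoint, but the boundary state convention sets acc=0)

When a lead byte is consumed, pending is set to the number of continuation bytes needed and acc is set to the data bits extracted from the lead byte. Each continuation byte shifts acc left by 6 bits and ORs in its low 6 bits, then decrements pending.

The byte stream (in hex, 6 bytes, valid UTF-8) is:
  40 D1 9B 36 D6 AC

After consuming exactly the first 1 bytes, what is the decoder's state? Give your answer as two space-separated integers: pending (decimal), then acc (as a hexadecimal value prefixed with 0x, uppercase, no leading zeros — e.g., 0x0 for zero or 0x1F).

Answer: 0 0x0

Derivation:
Byte[0]=40: 1-byte. pending=0, acc=0x0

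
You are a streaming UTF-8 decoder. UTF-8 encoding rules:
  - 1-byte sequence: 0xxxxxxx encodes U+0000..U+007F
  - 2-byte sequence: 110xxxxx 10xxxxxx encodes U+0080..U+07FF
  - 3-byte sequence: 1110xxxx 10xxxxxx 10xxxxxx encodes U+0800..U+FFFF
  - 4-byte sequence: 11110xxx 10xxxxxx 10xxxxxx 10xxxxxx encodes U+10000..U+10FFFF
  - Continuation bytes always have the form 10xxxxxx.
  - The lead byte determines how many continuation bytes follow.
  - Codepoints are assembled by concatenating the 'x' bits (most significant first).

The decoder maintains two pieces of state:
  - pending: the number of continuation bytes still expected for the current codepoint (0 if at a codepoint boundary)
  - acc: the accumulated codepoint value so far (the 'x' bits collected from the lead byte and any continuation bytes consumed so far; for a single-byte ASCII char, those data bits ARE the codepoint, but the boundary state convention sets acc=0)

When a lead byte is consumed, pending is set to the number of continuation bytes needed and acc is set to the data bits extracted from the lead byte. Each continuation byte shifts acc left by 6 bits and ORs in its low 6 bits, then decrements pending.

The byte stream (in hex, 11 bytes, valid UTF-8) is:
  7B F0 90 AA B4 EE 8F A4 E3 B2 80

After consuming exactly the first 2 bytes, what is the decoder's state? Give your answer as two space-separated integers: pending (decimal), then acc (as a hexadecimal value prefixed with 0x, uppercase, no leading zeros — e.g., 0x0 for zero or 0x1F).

Byte[0]=7B: 1-byte. pending=0, acc=0x0
Byte[1]=F0: 4-byte lead. pending=3, acc=0x0

Answer: 3 0x0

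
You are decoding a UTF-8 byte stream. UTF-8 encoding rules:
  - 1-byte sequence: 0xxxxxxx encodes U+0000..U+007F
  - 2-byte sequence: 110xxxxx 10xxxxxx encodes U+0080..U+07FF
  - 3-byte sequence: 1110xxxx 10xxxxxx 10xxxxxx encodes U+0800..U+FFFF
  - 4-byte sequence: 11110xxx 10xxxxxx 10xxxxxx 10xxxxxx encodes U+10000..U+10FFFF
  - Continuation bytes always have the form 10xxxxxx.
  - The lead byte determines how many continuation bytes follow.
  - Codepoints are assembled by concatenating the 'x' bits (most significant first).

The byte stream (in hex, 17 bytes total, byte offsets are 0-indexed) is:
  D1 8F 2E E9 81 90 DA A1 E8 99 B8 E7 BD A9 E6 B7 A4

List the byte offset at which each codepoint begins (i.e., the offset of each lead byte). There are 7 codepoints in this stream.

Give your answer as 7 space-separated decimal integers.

Answer: 0 2 3 6 8 11 14

Derivation:
Byte[0]=D1: 2-byte lead, need 1 cont bytes. acc=0x11
Byte[1]=8F: continuation. acc=(acc<<6)|0x0F=0x44F
Completed: cp=U+044F (starts at byte 0)
Byte[2]=2E: 1-byte ASCII. cp=U+002E
Byte[3]=E9: 3-byte lead, need 2 cont bytes. acc=0x9
Byte[4]=81: continuation. acc=(acc<<6)|0x01=0x241
Byte[5]=90: continuation. acc=(acc<<6)|0x10=0x9050
Completed: cp=U+9050 (starts at byte 3)
Byte[6]=DA: 2-byte lead, need 1 cont bytes. acc=0x1A
Byte[7]=A1: continuation. acc=(acc<<6)|0x21=0x6A1
Completed: cp=U+06A1 (starts at byte 6)
Byte[8]=E8: 3-byte lead, need 2 cont bytes. acc=0x8
Byte[9]=99: continuation. acc=(acc<<6)|0x19=0x219
Byte[10]=B8: continuation. acc=(acc<<6)|0x38=0x8678
Completed: cp=U+8678 (starts at byte 8)
Byte[11]=E7: 3-byte lead, need 2 cont bytes. acc=0x7
Byte[12]=BD: continuation. acc=(acc<<6)|0x3D=0x1FD
Byte[13]=A9: continuation. acc=(acc<<6)|0x29=0x7F69
Completed: cp=U+7F69 (starts at byte 11)
Byte[14]=E6: 3-byte lead, need 2 cont bytes. acc=0x6
Byte[15]=B7: continuation. acc=(acc<<6)|0x37=0x1B7
Byte[16]=A4: continuation. acc=(acc<<6)|0x24=0x6DE4
Completed: cp=U+6DE4 (starts at byte 14)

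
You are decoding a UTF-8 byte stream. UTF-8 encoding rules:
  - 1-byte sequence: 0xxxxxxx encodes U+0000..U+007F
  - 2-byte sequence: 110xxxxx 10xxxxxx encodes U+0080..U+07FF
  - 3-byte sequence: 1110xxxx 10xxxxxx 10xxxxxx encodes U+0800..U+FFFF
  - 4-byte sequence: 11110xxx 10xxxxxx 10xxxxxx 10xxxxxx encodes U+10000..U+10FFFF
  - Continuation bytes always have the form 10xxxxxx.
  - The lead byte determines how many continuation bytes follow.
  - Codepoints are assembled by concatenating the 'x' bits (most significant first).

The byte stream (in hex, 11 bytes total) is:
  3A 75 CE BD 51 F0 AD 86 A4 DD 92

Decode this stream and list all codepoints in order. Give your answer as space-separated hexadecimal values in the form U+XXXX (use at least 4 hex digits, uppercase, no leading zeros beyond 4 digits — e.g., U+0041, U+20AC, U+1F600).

Byte[0]=3A: 1-byte ASCII. cp=U+003A
Byte[1]=75: 1-byte ASCII. cp=U+0075
Byte[2]=CE: 2-byte lead, need 1 cont bytes. acc=0xE
Byte[3]=BD: continuation. acc=(acc<<6)|0x3D=0x3BD
Completed: cp=U+03BD (starts at byte 2)
Byte[4]=51: 1-byte ASCII. cp=U+0051
Byte[5]=F0: 4-byte lead, need 3 cont bytes. acc=0x0
Byte[6]=AD: continuation. acc=(acc<<6)|0x2D=0x2D
Byte[7]=86: continuation. acc=(acc<<6)|0x06=0xB46
Byte[8]=A4: continuation. acc=(acc<<6)|0x24=0x2D1A4
Completed: cp=U+2D1A4 (starts at byte 5)
Byte[9]=DD: 2-byte lead, need 1 cont bytes. acc=0x1D
Byte[10]=92: continuation. acc=(acc<<6)|0x12=0x752
Completed: cp=U+0752 (starts at byte 9)

Answer: U+003A U+0075 U+03BD U+0051 U+2D1A4 U+0752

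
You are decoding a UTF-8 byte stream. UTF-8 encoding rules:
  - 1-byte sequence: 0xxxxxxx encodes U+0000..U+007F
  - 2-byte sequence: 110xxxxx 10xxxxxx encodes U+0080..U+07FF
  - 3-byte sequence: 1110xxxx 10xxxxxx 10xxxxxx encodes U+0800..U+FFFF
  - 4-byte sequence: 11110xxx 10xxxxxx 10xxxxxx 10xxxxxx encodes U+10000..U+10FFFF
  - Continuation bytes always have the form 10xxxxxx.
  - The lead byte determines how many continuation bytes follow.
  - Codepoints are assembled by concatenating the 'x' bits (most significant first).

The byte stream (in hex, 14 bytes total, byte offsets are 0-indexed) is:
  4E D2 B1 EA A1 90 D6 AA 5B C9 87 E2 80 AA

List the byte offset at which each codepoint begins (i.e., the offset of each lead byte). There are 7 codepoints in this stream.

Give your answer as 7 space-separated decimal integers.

Byte[0]=4E: 1-byte ASCII. cp=U+004E
Byte[1]=D2: 2-byte lead, need 1 cont bytes. acc=0x12
Byte[2]=B1: continuation. acc=(acc<<6)|0x31=0x4B1
Completed: cp=U+04B1 (starts at byte 1)
Byte[3]=EA: 3-byte lead, need 2 cont bytes. acc=0xA
Byte[4]=A1: continuation. acc=(acc<<6)|0x21=0x2A1
Byte[5]=90: continuation. acc=(acc<<6)|0x10=0xA850
Completed: cp=U+A850 (starts at byte 3)
Byte[6]=D6: 2-byte lead, need 1 cont bytes. acc=0x16
Byte[7]=AA: continuation. acc=(acc<<6)|0x2A=0x5AA
Completed: cp=U+05AA (starts at byte 6)
Byte[8]=5B: 1-byte ASCII. cp=U+005B
Byte[9]=C9: 2-byte lead, need 1 cont bytes. acc=0x9
Byte[10]=87: continuation. acc=(acc<<6)|0x07=0x247
Completed: cp=U+0247 (starts at byte 9)
Byte[11]=E2: 3-byte lead, need 2 cont bytes. acc=0x2
Byte[12]=80: continuation. acc=(acc<<6)|0x00=0x80
Byte[13]=AA: continuation. acc=(acc<<6)|0x2A=0x202A
Completed: cp=U+202A (starts at byte 11)

Answer: 0 1 3 6 8 9 11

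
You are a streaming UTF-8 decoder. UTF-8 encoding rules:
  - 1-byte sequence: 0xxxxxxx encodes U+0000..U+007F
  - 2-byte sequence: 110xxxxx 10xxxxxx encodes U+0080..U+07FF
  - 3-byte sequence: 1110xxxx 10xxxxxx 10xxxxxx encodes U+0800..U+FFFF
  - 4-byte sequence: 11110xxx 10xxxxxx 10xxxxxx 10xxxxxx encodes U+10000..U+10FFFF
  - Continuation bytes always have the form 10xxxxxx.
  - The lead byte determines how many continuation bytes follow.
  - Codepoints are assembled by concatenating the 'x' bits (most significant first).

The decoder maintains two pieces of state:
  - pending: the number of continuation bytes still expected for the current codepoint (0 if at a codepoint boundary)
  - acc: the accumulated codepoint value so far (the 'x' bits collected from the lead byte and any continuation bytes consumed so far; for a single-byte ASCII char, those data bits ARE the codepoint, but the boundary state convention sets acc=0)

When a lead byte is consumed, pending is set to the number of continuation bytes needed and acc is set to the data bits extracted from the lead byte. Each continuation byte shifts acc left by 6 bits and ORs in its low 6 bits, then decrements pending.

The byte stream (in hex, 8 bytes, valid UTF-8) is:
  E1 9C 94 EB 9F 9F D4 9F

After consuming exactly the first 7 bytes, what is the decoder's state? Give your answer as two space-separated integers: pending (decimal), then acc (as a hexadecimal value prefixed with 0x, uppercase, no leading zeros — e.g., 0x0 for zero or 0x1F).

Byte[0]=E1: 3-byte lead. pending=2, acc=0x1
Byte[1]=9C: continuation. acc=(acc<<6)|0x1C=0x5C, pending=1
Byte[2]=94: continuation. acc=(acc<<6)|0x14=0x1714, pending=0
Byte[3]=EB: 3-byte lead. pending=2, acc=0xB
Byte[4]=9F: continuation. acc=(acc<<6)|0x1F=0x2DF, pending=1
Byte[5]=9F: continuation. acc=(acc<<6)|0x1F=0xB7DF, pending=0
Byte[6]=D4: 2-byte lead. pending=1, acc=0x14

Answer: 1 0x14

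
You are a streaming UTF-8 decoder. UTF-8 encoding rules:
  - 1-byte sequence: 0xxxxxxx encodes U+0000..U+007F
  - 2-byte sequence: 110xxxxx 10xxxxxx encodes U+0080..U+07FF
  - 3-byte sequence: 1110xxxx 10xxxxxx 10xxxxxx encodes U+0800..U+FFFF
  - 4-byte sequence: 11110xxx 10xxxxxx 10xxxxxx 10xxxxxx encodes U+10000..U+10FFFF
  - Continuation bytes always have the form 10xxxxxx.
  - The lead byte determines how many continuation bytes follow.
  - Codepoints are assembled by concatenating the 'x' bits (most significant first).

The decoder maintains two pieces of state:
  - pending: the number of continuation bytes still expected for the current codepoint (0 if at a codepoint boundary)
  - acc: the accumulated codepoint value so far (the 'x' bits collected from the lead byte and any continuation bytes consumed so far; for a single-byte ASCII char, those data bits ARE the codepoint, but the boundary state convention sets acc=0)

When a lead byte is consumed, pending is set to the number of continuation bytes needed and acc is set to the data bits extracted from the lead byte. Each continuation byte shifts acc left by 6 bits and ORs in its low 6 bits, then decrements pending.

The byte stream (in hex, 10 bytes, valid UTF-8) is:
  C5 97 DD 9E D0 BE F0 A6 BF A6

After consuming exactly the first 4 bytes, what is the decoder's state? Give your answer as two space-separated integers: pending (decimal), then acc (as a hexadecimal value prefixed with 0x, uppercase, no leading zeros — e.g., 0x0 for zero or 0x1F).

Answer: 0 0x75E

Derivation:
Byte[0]=C5: 2-byte lead. pending=1, acc=0x5
Byte[1]=97: continuation. acc=(acc<<6)|0x17=0x157, pending=0
Byte[2]=DD: 2-byte lead. pending=1, acc=0x1D
Byte[3]=9E: continuation. acc=(acc<<6)|0x1E=0x75E, pending=0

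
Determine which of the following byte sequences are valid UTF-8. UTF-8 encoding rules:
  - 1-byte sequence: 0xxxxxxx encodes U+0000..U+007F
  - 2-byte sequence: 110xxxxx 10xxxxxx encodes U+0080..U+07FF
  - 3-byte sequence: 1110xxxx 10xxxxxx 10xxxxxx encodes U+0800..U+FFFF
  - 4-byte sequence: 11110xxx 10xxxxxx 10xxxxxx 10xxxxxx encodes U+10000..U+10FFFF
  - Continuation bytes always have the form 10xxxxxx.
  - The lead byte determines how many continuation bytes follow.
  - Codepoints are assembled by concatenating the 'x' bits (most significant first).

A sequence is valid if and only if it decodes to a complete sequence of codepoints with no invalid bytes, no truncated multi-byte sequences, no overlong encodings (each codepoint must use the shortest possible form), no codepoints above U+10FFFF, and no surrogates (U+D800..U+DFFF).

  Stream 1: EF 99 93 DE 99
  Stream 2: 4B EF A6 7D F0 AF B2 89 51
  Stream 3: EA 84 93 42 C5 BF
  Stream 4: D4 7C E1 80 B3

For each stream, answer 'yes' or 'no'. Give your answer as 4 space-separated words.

Answer: yes no yes no

Derivation:
Stream 1: decodes cleanly. VALID
Stream 2: error at byte offset 3. INVALID
Stream 3: decodes cleanly. VALID
Stream 4: error at byte offset 1. INVALID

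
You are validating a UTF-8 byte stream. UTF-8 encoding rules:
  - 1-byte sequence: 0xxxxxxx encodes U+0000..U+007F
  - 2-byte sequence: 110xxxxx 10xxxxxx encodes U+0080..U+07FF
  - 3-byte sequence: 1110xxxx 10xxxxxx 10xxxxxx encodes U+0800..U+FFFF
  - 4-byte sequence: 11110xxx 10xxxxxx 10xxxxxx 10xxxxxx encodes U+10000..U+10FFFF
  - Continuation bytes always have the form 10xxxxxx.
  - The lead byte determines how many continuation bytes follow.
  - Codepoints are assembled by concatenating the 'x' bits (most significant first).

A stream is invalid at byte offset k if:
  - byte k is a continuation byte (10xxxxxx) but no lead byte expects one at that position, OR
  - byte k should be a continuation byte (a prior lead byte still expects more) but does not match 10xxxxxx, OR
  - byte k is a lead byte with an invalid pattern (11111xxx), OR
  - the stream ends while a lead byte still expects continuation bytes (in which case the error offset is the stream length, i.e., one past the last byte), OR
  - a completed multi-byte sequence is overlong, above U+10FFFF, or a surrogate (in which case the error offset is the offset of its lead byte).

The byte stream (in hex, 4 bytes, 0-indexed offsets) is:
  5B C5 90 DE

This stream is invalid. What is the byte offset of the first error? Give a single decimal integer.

Answer: 4

Derivation:
Byte[0]=5B: 1-byte ASCII. cp=U+005B
Byte[1]=C5: 2-byte lead, need 1 cont bytes. acc=0x5
Byte[2]=90: continuation. acc=(acc<<6)|0x10=0x150
Completed: cp=U+0150 (starts at byte 1)
Byte[3]=DE: 2-byte lead, need 1 cont bytes. acc=0x1E
Byte[4]: stream ended, expected continuation. INVALID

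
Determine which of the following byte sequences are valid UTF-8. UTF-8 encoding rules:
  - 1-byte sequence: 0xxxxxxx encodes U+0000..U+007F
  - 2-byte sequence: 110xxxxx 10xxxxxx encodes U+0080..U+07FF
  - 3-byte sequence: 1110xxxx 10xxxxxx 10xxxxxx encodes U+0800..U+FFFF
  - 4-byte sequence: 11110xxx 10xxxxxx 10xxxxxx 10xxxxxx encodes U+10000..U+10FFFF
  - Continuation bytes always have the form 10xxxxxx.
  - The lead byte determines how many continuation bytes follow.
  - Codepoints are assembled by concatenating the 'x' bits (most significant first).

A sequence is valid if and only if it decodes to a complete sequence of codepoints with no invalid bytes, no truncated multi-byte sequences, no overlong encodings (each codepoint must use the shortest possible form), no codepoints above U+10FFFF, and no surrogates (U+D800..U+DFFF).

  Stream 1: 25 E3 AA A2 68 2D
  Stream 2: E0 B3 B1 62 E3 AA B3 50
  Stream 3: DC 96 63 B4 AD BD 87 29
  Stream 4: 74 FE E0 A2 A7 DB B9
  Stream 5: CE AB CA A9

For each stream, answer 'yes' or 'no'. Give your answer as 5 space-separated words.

Stream 1: decodes cleanly. VALID
Stream 2: decodes cleanly. VALID
Stream 3: error at byte offset 3. INVALID
Stream 4: error at byte offset 1. INVALID
Stream 5: decodes cleanly. VALID

Answer: yes yes no no yes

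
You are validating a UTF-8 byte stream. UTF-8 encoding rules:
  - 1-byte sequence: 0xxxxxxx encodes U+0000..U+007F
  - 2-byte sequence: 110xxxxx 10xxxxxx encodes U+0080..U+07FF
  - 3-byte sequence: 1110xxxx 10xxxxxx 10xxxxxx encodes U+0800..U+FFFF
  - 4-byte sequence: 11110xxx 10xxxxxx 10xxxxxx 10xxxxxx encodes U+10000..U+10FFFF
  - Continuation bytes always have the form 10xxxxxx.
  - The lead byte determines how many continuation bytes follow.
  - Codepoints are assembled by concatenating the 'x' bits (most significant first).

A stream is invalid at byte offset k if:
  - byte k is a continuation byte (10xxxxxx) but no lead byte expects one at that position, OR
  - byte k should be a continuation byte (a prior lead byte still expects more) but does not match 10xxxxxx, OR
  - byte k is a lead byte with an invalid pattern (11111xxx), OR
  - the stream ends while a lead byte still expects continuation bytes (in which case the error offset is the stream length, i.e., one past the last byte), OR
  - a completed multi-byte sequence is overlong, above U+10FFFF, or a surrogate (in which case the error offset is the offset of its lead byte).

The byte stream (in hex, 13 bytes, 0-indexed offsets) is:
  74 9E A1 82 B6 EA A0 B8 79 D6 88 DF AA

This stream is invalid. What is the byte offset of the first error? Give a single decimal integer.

Byte[0]=74: 1-byte ASCII. cp=U+0074
Byte[1]=9E: INVALID lead byte (not 0xxx/110x/1110/11110)

Answer: 1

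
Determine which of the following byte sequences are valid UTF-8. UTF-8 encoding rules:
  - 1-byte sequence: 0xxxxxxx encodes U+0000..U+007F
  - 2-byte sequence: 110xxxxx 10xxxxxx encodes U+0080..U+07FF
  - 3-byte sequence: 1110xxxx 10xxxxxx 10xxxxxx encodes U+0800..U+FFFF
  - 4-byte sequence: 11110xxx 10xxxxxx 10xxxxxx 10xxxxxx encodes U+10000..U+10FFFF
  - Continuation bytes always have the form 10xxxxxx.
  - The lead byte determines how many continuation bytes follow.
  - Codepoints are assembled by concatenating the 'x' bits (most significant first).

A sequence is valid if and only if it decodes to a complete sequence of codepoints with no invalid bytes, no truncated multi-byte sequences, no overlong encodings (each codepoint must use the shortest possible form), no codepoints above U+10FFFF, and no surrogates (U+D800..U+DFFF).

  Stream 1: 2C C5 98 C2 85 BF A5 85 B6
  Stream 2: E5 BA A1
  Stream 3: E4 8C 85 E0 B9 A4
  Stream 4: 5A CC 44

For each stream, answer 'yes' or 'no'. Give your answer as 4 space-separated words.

Answer: no yes yes no

Derivation:
Stream 1: error at byte offset 5. INVALID
Stream 2: decodes cleanly. VALID
Stream 3: decodes cleanly. VALID
Stream 4: error at byte offset 2. INVALID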